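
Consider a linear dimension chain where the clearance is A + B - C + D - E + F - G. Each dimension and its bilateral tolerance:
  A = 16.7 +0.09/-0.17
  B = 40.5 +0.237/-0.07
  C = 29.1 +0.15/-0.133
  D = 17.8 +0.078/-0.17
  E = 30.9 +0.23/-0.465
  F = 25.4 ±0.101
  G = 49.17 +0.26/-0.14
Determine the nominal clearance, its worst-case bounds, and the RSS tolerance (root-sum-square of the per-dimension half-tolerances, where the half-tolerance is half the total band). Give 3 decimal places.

nominal=-8.770 wc=[-9.921,-7.526] rss=0.497

Stack each dimension's contribution:
  +A: nom +16.700 → Σnom=16.700; wc +0.090/-0.170 → slack +0.090/-0.170; half-tol=0.130, Σhalf²=0.016900
  +B: nom +40.500 → Σnom=57.200; wc +0.237/-0.070 → slack +0.327/-0.240; half-tol=0.153, Σhalf²=0.040462
  -C: nom -29.100 → Σnom=28.100; wc +0.133/-0.150 → slack +0.460/-0.390; half-tol=0.142, Σhalf²=0.060485
  +D: nom +17.800 → Σnom=45.900; wc +0.078/-0.170 → slack +0.538/-0.560; half-tol=0.124, Σhalf²=0.075861
  -E: nom -30.900 → Σnom=15.000; wc +0.465/-0.230 → slack +1.003/-0.790; half-tol=0.348, Σhalf²=0.196617
  +F: nom +25.400 → Σnom=40.400; wc +0.101/-0.101 → slack +1.104/-0.891; half-tol=0.101, Σhalf²=0.206818
  -G: nom -49.170 → Σnom=-8.770; wc +0.140/-0.260 → slack +1.244/-1.151; half-tol=0.200, Σhalf²=0.246818
Nominal = -8.770. Worst-case = [-8.770 - 1.151, -8.770 + 1.244] = [-9.921, -7.526]. RSS = √0.246818 = 0.497.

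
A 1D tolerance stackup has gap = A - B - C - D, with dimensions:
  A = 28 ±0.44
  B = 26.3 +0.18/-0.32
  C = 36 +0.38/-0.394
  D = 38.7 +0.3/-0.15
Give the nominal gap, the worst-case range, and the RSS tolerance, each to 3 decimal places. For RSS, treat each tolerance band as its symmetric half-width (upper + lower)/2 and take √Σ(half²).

nominal=-73.000 wc=[-74.300,-71.696] rss=0.676

Stack each dimension's contribution:
  +A: nom +28.000 → Σnom=28.000; wc +0.440/-0.440 → slack +0.440/-0.440; half-tol=0.440, Σhalf²=0.193600
  -B: nom -26.300 → Σnom=1.700; wc +0.320/-0.180 → slack +0.760/-0.620; half-tol=0.250, Σhalf²=0.256100
  -C: nom -36.000 → Σnom=-34.300; wc +0.394/-0.380 → slack +1.154/-1.000; half-tol=0.387, Σhalf²=0.405869
  -D: nom -38.700 → Σnom=-73.000; wc +0.150/-0.300 → slack +1.304/-1.300; half-tol=0.225, Σhalf²=0.456494
Nominal = -73.000. Worst-case = [-73.000 - 1.300, -73.000 + 1.304] = [-74.300, -71.696]. RSS = √0.456494 = 0.676.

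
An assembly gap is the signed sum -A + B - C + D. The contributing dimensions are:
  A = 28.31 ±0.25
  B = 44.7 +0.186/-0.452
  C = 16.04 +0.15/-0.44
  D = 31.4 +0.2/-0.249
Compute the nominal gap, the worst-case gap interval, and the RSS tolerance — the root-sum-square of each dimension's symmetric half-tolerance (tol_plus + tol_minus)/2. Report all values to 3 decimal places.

nominal=31.750 wc=[30.649,32.826] rss=0.549

Stack each dimension's contribution:
  -A: nom -28.310 → Σnom=-28.310; wc +0.250/-0.250 → slack +0.250/-0.250; half-tol=0.250, Σhalf²=0.062500
  +B: nom +44.700 → Σnom=16.390; wc +0.186/-0.452 → slack +0.436/-0.702; half-tol=0.319, Σhalf²=0.164261
  -C: nom -16.040 → Σnom=0.350; wc +0.440/-0.150 → slack +0.876/-0.852; half-tol=0.295, Σhalf²=0.251286
  +D: nom +31.400 → Σnom=31.750; wc +0.200/-0.249 → slack +1.076/-1.101; half-tol=0.225, Σhalf²=0.301686
Nominal = 31.750. Worst-case = [31.750 - 1.101, 31.750 + 1.076] = [30.649, 32.826]. RSS = √0.301686 = 0.549.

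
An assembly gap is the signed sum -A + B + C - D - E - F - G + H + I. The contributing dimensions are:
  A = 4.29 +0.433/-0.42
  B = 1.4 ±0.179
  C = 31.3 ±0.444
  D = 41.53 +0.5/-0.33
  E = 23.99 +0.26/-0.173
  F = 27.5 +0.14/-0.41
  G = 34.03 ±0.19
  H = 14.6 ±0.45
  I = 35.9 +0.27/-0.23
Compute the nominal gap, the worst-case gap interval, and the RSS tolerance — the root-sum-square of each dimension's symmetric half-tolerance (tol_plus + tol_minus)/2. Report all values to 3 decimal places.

Stack each dimension's contribution:
  -A: nom -4.290 → Σnom=-4.290; wc +0.420/-0.433 → slack +0.420/-0.433; half-tol=0.426, Σhalf²=0.181902
  +B: nom +1.400 → Σnom=-2.890; wc +0.179/-0.179 → slack +0.599/-0.612; half-tol=0.179, Σhalf²=0.213943
  +C: nom +31.300 → Σnom=28.410; wc +0.444/-0.444 → slack +1.043/-1.056; half-tol=0.444, Σhalf²=0.411079
  -D: nom -41.530 → Σnom=-13.120; wc +0.330/-0.500 → slack +1.373/-1.556; half-tol=0.415, Σhalf²=0.583304
  -E: nom -23.990 → Σnom=-37.110; wc +0.173/-0.260 → slack +1.546/-1.816; half-tol=0.216, Σhalf²=0.630177
  -F: nom -27.500 → Σnom=-64.610; wc +0.410/-0.140 → slack +1.956/-1.956; half-tol=0.275, Σhalf²=0.705802
  -G: nom -34.030 → Σnom=-98.640; wc +0.190/-0.190 → slack +2.146/-2.146; half-tol=0.190, Σhalf²=0.741902
  +H: nom +14.600 → Σnom=-84.040; wc +0.450/-0.450 → slack +2.596/-2.596; half-tol=0.450, Σhalf²=0.944402
  +I: nom +35.900 → Σnom=-48.140; wc +0.270/-0.230 → slack +2.866/-2.826; half-tol=0.250, Σhalf²=1.006902
Nominal = -48.140. Worst-case = [-48.140 - 2.826, -48.140 + 2.866] = [-50.966, -45.274]. RSS = √1.006902 = 1.003.

nominal=-48.140 wc=[-50.966,-45.274] rss=1.003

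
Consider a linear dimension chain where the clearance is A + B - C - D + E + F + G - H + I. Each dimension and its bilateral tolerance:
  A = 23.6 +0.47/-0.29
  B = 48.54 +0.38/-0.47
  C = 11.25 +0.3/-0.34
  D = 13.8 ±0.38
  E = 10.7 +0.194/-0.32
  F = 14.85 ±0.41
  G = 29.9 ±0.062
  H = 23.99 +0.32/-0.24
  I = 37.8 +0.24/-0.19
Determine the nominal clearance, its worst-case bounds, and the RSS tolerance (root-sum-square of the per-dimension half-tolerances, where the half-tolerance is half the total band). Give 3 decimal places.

Stack each dimension's contribution:
  +A: nom +23.600 → Σnom=23.600; wc +0.470/-0.290 → slack +0.470/-0.290; half-tol=0.380, Σhalf²=0.144400
  +B: nom +48.540 → Σnom=72.140; wc +0.380/-0.470 → slack +0.850/-0.760; half-tol=0.425, Σhalf²=0.325025
  -C: nom -11.250 → Σnom=60.890; wc +0.340/-0.300 → slack +1.190/-1.060; half-tol=0.320, Σhalf²=0.427425
  -D: nom -13.800 → Σnom=47.090; wc +0.380/-0.380 → slack +1.570/-1.440; half-tol=0.380, Σhalf²=0.571825
  +E: nom +10.700 → Σnom=57.790; wc +0.194/-0.320 → slack +1.764/-1.760; half-tol=0.257, Σhalf²=0.637874
  +F: nom +14.850 → Σnom=72.640; wc +0.410/-0.410 → slack +2.174/-2.170; half-tol=0.410, Σhalf²=0.805974
  +G: nom +29.900 → Σnom=102.540; wc +0.062/-0.062 → slack +2.236/-2.232; half-tol=0.062, Σhalf²=0.809818
  -H: nom -23.990 → Σnom=78.550; wc +0.240/-0.320 → slack +2.476/-2.552; half-tol=0.280, Σhalf²=0.888218
  +I: nom +37.800 → Σnom=116.350; wc +0.240/-0.190 → slack +2.716/-2.742; half-tol=0.215, Σhalf²=0.934443
Nominal = 116.350. Worst-case = [116.350 - 2.742, 116.350 + 2.716] = [113.608, 119.066]. RSS = √0.934443 = 0.967.

nominal=116.350 wc=[113.608,119.066] rss=0.967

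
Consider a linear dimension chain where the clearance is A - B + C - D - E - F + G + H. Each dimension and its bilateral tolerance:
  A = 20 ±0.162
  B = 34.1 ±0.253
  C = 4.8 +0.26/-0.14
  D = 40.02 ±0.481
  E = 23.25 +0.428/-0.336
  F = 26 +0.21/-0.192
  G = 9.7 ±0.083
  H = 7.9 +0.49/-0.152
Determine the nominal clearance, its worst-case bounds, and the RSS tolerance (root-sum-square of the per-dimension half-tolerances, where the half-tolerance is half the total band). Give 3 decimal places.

nominal=-80.970 wc=[-82.879,-78.713] rss=0.811

Stack each dimension's contribution:
  +A: nom +20.000 → Σnom=20.000; wc +0.162/-0.162 → slack +0.162/-0.162; half-tol=0.162, Σhalf²=0.026244
  -B: nom -34.100 → Σnom=-14.100; wc +0.253/-0.253 → slack +0.415/-0.415; half-tol=0.253, Σhalf²=0.090253
  +C: nom +4.800 → Σnom=-9.300; wc +0.260/-0.140 → slack +0.675/-0.555; half-tol=0.200, Σhalf²=0.130253
  -D: nom -40.020 → Σnom=-49.320; wc +0.481/-0.481 → slack +1.156/-1.036; half-tol=0.481, Σhalf²=0.361614
  -E: nom -23.250 → Σnom=-72.570; wc +0.336/-0.428 → slack +1.492/-1.464; half-tol=0.382, Σhalf²=0.507538
  -F: nom -26.000 → Σnom=-98.570; wc +0.192/-0.210 → slack +1.684/-1.674; half-tol=0.201, Σhalf²=0.547939
  +G: nom +9.700 → Σnom=-88.870; wc +0.083/-0.083 → slack +1.767/-1.757; half-tol=0.083, Σhalf²=0.554828
  +H: nom +7.900 → Σnom=-80.970; wc +0.490/-0.152 → slack +2.257/-1.909; half-tol=0.321, Σhalf²=0.657869
Nominal = -80.970. Worst-case = [-80.970 - 1.909, -80.970 + 2.257] = [-82.879, -78.713]. RSS = √0.657869 = 0.811.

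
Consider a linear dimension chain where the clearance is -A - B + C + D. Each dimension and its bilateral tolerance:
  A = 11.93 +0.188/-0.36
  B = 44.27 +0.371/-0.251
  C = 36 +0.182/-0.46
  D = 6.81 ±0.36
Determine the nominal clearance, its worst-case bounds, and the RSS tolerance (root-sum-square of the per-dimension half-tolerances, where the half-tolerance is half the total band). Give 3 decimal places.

nominal=-13.390 wc=[-14.769,-12.237] rss=0.636

Stack each dimension's contribution:
  -A: nom -11.930 → Σnom=-11.930; wc +0.360/-0.188 → slack +0.360/-0.188; half-tol=0.274, Σhalf²=0.075076
  -B: nom -44.270 → Σnom=-56.200; wc +0.251/-0.371 → slack +0.611/-0.559; half-tol=0.311, Σhalf²=0.171797
  +C: nom +36.000 → Σnom=-20.200; wc +0.182/-0.460 → slack +0.793/-1.019; half-tol=0.321, Σhalf²=0.274838
  +D: nom +6.810 → Σnom=-13.390; wc +0.360/-0.360 → slack +1.153/-1.379; half-tol=0.360, Σhalf²=0.404438
Nominal = -13.390. Worst-case = [-13.390 - 1.379, -13.390 + 1.153] = [-14.769, -12.237]. RSS = √0.404438 = 0.636.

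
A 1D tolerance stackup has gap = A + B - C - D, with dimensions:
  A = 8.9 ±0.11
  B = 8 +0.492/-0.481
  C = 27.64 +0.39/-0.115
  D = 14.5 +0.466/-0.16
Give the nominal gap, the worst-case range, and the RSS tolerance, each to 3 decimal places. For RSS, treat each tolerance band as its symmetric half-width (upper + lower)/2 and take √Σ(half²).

nominal=-25.240 wc=[-26.687,-24.363] rss=0.641

Stack each dimension's contribution:
  +A: nom +8.900 → Σnom=8.900; wc +0.110/-0.110 → slack +0.110/-0.110; half-tol=0.110, Σhalf²=0.012100
  +B: nom +8.000 → Σnom=16.900; wc +0.492/-0.481 → slack +0.602/-0.591; half-tol=0.486, Σhalf²=0.248782
  -C: nom -27.640 → Σnom=-10.740; wc +0.115/-0.390 → slack +0.717/-0.981; half-tol=0.253, Σhalf²=0.312538
  -D: nom -14.500 → Σnom=-25.240; wc +0.160/-0.466 → slack +0.877/-1.447; half-tol=0.313, Σhalf²=0.410508
Nominal = -25.240. Worst-case = [-25.240 - 1.447, -25.240 + 0.877] = [-26.687, -24.363]. RSS = √0.410508 = 0.641.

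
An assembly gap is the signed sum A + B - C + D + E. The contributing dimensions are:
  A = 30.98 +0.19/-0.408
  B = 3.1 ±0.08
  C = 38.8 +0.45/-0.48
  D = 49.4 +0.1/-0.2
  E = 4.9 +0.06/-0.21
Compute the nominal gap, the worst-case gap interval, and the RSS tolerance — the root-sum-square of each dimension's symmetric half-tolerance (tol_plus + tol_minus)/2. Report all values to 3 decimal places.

nominal=49.580 wc=[48.232,50.490] rss=0.594

Stack each dimension's contribution:
  +A: nom +30.980 → Σnom=30.980; wc +0.190/-0.408 → slack +0.190/-0.408; half-tol=0.299, Σhalf²=0.089401
  +B: nom +3.100 → Σnom=34.080; wc +0.080/-0.080 → slack +0.270/-0.488; half-tol=0.080, Σhalf²=0.095801
  -C: nom -38.800 → Σnom=-4.720; wc +0.480/-0.450 → slack +0.750/-0.938; half-tol=0.465, Σhalf²=0.312026
  +D: nom +49.400 → Σnom=44.680; wc +0.100/-0.200 → slack +0.850/-1.138; half-tol=0.150, Σhalf²=0.334526
  +E: nom +4.900 → Σnom=49.580; wc +0.060/-0.210 → slack +0.910/-1.348; half-tol=0.135, Σhalf²=0.352751
Nominal = 49.580. Worst-case = [49.580 - 1.348, 49.580 + 0.910] = [48.232, 50.490]. RSS = √0.352751 = 0.594.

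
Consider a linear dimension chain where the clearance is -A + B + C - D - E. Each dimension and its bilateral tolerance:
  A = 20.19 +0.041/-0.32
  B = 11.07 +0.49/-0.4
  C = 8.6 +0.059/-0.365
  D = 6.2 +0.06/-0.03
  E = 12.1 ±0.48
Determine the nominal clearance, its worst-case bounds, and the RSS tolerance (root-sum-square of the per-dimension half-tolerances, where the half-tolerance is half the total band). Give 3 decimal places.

nominal=-18.820 wc=[-20.166,-17.441] rss=0.713

Stack each dimension's contribution:
  -A: nom -20.190 → Σnom=-20.190; wc +0.320/-0.041 → slack +0.320/-0.041; half-tol=0.180, Σhalf²=0.032580
  +B: nom +11.070 → Σnom=-9.120; wc +0.490/-0.400 → slack +0.810/-0.441; half-tol=0.445, Σhalf²=0.230605
  +C: nom +8.600 → Σnom=-0.520; wc +0.059/-0.365 → slack +0.869/-0.806; half-tol=0.212, Σhalf²=0.275549
  -D: nom -6.200 → Σnom=-6.720; wc +0.030/-0.060 → slack +0.899/-0.866; half-tol=0.045, Σhalf²=0.277574
  -E: nom -12.100 → Σnom=-18.820; wc +0.480/-0.480 → slack +1.379/-1.346; half-tol=0.480, Σhalf²=0.507974
Nominal = -18.820. Worst-case = [-18.820 - 1.346, -18.820 + 1.379] = [-20.166, -17.441]. RSS = √0.507974 = 0.713.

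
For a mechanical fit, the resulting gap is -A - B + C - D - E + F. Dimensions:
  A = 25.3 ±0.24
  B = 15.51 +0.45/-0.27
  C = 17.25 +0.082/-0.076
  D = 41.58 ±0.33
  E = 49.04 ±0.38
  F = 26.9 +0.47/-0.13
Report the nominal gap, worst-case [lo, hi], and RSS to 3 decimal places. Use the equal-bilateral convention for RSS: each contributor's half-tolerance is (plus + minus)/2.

nominal=-87.280 wc=[-88.886,-85.508] rss=0.733

Stack each dimension's contribution:
  -A: nom -25.300 → Σnom=-25.300; wc +0.240/-0.240 → slack +0.240/-0.240; half-tol=0.240, Σhalf²=0.057600
  -B: nom -15.510 → Σnom=-40.810; wc +0.270/-0.450 → slack +0.510/-0.690; half-tol=0.360, Σhalf²=0.187200
  +C: nom +17.250 → Σnom=-23.560; wc +0.082/-0.076 → slack +0.592/-0.766; half-tol=0.079, Σhalf²=0.193441
  -D: nom -41.580 → Σnom=-65.140; wc +0.330/-0.330 → slack +0.922/-1.096; half-tol=0.330, Σhalf²=0.302341
  -E: nom -49.040 → Σnom=-114.180; wc +0.380/-0.380 → slack +1.302/-1.476; half-tol=0.380, Σhalf²=0.446741
  +F: nom +26.900 → Σnom=-87.280; wc +0.470/-0.130 → slack +1.772/-1.606; half-tol=0.300, Σhalf²=0.536741
Nominal = -87.280. Worst-case = [-87.280 - 1.606, -87.280 + 1.772] = [-88.886, -85.508]. RSS = √0.536741 = 0.733.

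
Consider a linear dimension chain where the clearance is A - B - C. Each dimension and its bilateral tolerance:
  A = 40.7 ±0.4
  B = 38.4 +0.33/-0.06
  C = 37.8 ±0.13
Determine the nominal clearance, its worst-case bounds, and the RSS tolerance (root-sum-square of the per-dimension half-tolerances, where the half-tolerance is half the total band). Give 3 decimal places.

Stack each dimension's contribution:
  +A: nom +40.700 → Σnom=40.700; wc +0.400/-0.400 → slack +0.400/-0.400; half-tol=0.400, Σhalf²=0.160000
  -B: nom -38.400 → Σnom=2.300; wc +0.060/-0.330 → slack +0.460/-0.730; half-tol=0.195, Σhalf²=0.198025
  -C: nom -37.800 → Σnom=-35.500; wc +0.130/-0.130 → slack +0.590/-0.860; half-tol=0.130, Σhalf²=0.214925
Nominal = -35.500. Worst-case = [-35.500 - 0.860, -35.500 + 0.590] = [-36.360, -34.910]. RSS = √0.214925 = 0.464.

nominal=-35.500 wc=[-36.360,-34.910] rss=0.464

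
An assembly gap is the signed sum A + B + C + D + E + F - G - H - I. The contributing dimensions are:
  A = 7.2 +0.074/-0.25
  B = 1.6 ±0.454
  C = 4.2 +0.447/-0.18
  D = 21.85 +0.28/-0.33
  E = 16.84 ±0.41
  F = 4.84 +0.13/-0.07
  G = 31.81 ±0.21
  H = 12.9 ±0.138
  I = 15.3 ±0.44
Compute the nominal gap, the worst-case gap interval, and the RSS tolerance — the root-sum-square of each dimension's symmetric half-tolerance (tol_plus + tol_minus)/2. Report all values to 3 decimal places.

Stack each dimension's contribution:
  +A: nom +7.200 → Σnom=7.200; wc +0.074/-0.250 → slack +0.074/-0.250; half-tol=0.162, Σhalf²=0.026244
  +B: nom +1.600 → Σnom=8.800; wc +0.454/-0.454 → slack +0.528/-0.704; half-tol=0.454, Σhalf²=0.232360
  +C: nom +4.200 → Σnom=13.000; wc +0.447/-0.180 → slack +0.975/-0.884; half-tol=0.314, Σhalf²=0.330642
  +D: nom +21.850 → Σnom=34.850; wc +0.280/-0.330 → slack +1.255/-1.214; half-tol=0.305, Σhalf²=0.423667
  +E: nom +16.840 → Σnom=51.690; wc +0.410/-0.410 → slack +1.665/-1.624; half-tol=0.410, Σhalf²=0.591767
  +F: nom +4.840 → Σnom=56.530; wc +0.130/-0.070 → slack +1.795/-1.694; half-tol=0.100, Σhalf²=0.601767
  -G: nom -31.810 → Σnom=24.720; wc +0.210/-0.210 → slack +2.005/-1.904; half-tol=0.210, Σhalf²=0.645867
  -H: nom -12.900 → Σnom=11.820; wc +0.138/-0.138 → slack +2.143/-2.042; half-tol=0.138, Σhalf²=0.664911
  -I: nom -15.300 → Σnom=-3.480; wc +0.440/-0.440 → slack +2.583/-2.482; half-tol=0.440, Σhalf²=0.858511
Nominal = -3.480. Worst-case = [-3.480 - 2.482, -3.480 + 2.583] = [-5.962, -0.897]. RSS = √0.858511 = 0.927.

nominal=-3.480 wc=[-5.962,-0.897] rss=0.927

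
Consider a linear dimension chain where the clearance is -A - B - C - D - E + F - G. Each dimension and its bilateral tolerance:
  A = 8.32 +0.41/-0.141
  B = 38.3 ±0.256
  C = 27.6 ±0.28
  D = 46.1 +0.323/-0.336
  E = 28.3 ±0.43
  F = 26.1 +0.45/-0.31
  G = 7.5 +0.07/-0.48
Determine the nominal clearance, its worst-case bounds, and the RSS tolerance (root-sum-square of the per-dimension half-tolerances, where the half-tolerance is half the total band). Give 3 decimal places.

nominal=-130.020 wc=[-132.099,-127.647] rss=0.856

Stack each dimension's contribution:
  -A: nom -8.320 → Σnom=-8.320; wc +0.141/-0.410 → slack +0.141/-0.410; half-tol=0.275, Σhalf²=0.075900
  -B: nom -38.300 → Σnom=-46.620; wc +0.256/-0.256 → slack +0.397/-0.666; half-tol=0.256, Σhalf²=0.141436
  -C: nom -27.600 → Σnom=-74.220; wc +0.280/-0.280 → slack +0.677/-0.946; half-tol=0.280, Σhalf²=0.219836
  -D: nom -46.100 → Σnom=-120.320; wc +0.336/-0.323 → slack +1.013/-1.269; half-tol=0.330, Σhalf²=0.328407
  -E: nom -28.300 → Σnom=-148.620; wc +0.430/-0.430 → slack +1.443/-1.699; half-tol=0.430, Σhalf²=0.513306
  +F: nom +26.100 → Σnom=-122.520; wc +0.450/-0.310 → slack +1.893/-2.009; half-tol=0.380, Σhalf²=0.657706
  -G: nom -7.500 → Σnom=-130.020; wc +0.480/-0.070 → slack +2.373/-2.079; half-tol=0.275, Σhalf²=0.733332
Nominal = -130.020. Worst-case = [-130.020 - 2.079, -130.020 + 2.373] = [-132.099, -127.647]. RSS = √0.733332 = 0.856.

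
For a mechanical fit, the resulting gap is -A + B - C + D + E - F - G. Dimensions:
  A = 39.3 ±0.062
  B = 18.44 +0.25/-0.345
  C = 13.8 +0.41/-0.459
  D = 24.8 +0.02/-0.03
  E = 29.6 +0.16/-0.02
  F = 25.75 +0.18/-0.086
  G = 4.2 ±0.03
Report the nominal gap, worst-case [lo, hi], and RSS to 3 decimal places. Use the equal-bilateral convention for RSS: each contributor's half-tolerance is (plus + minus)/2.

Stack each dimension's contribution:
  -A: nom -39.300 → Σnom=-39.300; wc +0.062/-0.062 → slack +0.062/-0.062; half-tol=0.062, Σhalf²=0.003844
  +B: nom +18.440 → Σnom=-20.860; wc +0.250/-0.345 → slack +0.312/-0.407; half-tol=0.297, Σhalf²=0.092350
  -C: nom -13.800 → Σnom=-34.660; wc +0.459/-0.410 → slack +0.771/-0.817; half-tol=0.434, Σhalf²=0.281141
  +D: nom +24.800 → Σnom=-9.860; wc +0.020/-0.030 → slack +0.791/-0.847; half-tol=0.025, Σhalf²=0.281766
  +E: nom +29.600 → Σnom=19.740; wc +0.160/-0.020 → slack +0.951/-0.867; half-tol=0.090, Σhalf²=0.289865
  -F: nom -25.750 → Σnom=-6.010; wc +0.086/-0.180 → slack +1.037/-1.047; half-tol=0.133, Σhalf²=0.307555
  -G: nom -4.200 → Σnom=-10.210; wc +0.030/-0.030 → slack +1.067/-1.077; half-tol=0.030, Σhalf²=0.308455
Nominal = -10.210. Worst-case = [-10.210 - 1.077, -10.210 + 1.067] = [-11.287, -9.143]. RSS = √0.308455 = 0.555.

nominal=-10.210 wc=[-11.287,-9.143] rss=0.555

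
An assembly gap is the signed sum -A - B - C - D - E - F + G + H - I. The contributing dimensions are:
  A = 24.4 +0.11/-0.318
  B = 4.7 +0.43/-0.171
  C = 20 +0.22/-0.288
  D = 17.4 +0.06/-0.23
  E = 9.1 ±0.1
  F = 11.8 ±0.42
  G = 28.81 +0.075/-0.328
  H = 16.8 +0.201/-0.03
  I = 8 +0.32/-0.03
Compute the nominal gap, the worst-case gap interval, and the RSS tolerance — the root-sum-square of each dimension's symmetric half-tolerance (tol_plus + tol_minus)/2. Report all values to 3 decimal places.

nominal=-49.790 wc=[-51.808,-47.957] rss=0.702

Stack each dimension's contribution:
  -A: nom -24.400 → Σnom=-24.400; wc +0.318/-0.110 → slack +0.318/-0.110; half-tol=0.214, Σhalf²=0.045796
  -B: nom -4.700 → Σnom=-29.100; wc +0.171/-0.430 → slack +0.489/-0.540; half-tol=0.300, Σhalf²=0.136096
  -C: nom -20.000 → Σnom=-49.100; wc +0.288/-0.220 → slack +0.777/-0.760; half-tol=0.254, Σhalf²=0.200612
  -D: nom -17.400 → Σnom=-66.500; wc +0.230/-0.060 → slack +1.007/-0.820; half-tol=0.145, Σhalf²=0.221637
  -E: nom -9.100 → Σnom=-75.600; wc +0.100/-0.100 → slack +1.107/-0.920; half-tol=0.100, Σhalf²=0.231637
  -F: nom -11.800 → Σnom=-87.400; wc +0.420/-0.420 → slack +1.527/-1.340; half-tol=0.420, Σhalf²=0.408037
  +G: nom +28.810 → Σnom=-58.590; wc +0.075/-0.328 → slack +1.602/-1.668; half-tol=0.202, Σhalf²=0.448640
  +H: nom +16.800 → Σnom=-41.790; wc +0.201/-0.030 → slack +1.803/-1.698; half-tol=0.116, Σhalf²=0.461980
  -I: nom -8.000 → Σnom=-49.790; wc +0.030/-0.320 → slack +1.833/-2.018; half-tol=0.175, Σhalf²=0.492605
Nominal = -49.790. Worst-case = [-49.790 - 2.018, -49.790 + 1.833] = [-51.808, -47.957]. RSS = √0.492605 = 0.702.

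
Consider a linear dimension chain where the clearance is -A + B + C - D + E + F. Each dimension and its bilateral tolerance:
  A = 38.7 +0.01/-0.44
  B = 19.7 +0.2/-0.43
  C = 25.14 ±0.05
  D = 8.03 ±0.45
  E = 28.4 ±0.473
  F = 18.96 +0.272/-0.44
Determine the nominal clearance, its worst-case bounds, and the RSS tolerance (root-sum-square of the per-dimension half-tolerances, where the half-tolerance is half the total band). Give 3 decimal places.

Stack each dimension's contribution:
  -A: nom -38.700 → Σnom=-38.700; wc +0.440/-0.010 → slack +0.440/-0.010; half-tol=0.225, Σhalf²=0.050625
  +B: nom +19.700 → Σnom=-19.000; wc +0.200/-0.430 → slack +0.640/-0.440; half-tol=0.315, Σhalf²=0.149850
  +C: nom +25.140 → Σnom=6.140; wc +0.050/-0.050 → slack +0.690/-0.490; half-tol=0.050, Σhalf²=0.152350
  -D: nom -8.030 → Σnom=-1.890; wc +0.450/-0.450 → slack +1.140/-0.940; half-tol=0.450, Σhalf²=0.354850
  +E: nom +28.400 → Σnom=26.510; wc +0.473/-0.473 → slack +1.613/-1.413; half-tol=0.473, Σhalf²=0.578579
  +F: nom +18.960 → Σnom=45.470; wc +0.272/-0.440 → slack +1.885/-1.853; half-tol=0.356, Σhalf²=0.705315
Nominal = 45.470. Worst-case = [45.470 - 1.853, 45.470 + 1.885] = [43.617, 47.355]. RSS = √0.705315 = 0.840.

nominal=45.470 wc=[43.617,47.355] rss=0.840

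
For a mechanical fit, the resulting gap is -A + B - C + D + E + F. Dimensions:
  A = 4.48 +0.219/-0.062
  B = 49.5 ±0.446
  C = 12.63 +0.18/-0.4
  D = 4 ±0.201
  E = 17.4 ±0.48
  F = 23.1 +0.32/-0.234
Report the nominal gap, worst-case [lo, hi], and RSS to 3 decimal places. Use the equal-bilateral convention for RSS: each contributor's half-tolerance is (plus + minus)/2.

Stack each dimension's contribution:
  -A: nom -4.480 → Σnom=-4.480; wc +0.062/-0.219 → slack +0.062/-0.219; half-tol=0.141, Σhalf²=0.019740
  +B: nom +49.500 → Σnom=45.020; wc +0.446/-0.446 → slack +0.508/-0.665; half-tol=0.446, Σhalf²=0.218656
  -C: nom -12.630 → Σnom=32.390; wc +0.400/-0.180 → slack +0.908/-0.845; half-tol=0.290, Σhalf²=0.302756
  +D: nom +4.000 → Σnom=36.390; wc +0.201/-0.201 → slack +1.109/-1.046; half-tol=0.201, Σhalf²=0.343157
  +E: nom +17.400 → Σnom=53.790; wc +0.480/-0.480 → slack +1.589/-1.526; half-tol=0.480, Σhalf²=0.573557
  +F: nom +23.100 → Σnom=76.890; wc +0.320/-0.234 → slack +1.909/-1.760; half-tol=0.277, Σhalf²=0.650286
Nominal = 76.890. Worst-case = [76.890 - 1.760, 76.890 + 1.909] = [75.130, 78.799]. RSS = √0.650286 = 0.806.

nominal=76.890 wc=[75.130,78.799] rss=0.806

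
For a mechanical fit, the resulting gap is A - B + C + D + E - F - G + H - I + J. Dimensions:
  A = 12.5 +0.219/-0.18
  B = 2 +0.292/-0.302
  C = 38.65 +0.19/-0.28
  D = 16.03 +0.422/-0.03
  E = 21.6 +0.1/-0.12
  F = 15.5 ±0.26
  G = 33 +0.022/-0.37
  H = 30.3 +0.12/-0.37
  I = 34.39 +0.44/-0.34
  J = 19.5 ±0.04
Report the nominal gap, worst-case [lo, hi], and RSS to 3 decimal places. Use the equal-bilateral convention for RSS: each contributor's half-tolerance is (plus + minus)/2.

nominal=53.690 wc=[51.656,56.053] rss=0.752

Stack each dimension's contribution:
  +A: nom +12.500 → Σnom=12.500; wc +0.219/-0.180 → slack +0.219/-0.180; half-tol=0.200, Σhalf²=0.039800
  -B: nom -2.000 → Σnom=10.500; wc +0.302/-0.292 → slack +0.521/-0.472; half-tol=0.297, Σhalf²=0.128009
  +C: nom +38.650 → Σnom=49.150; wc +0.190/-0.280 → slack +0.711/-0.752; half-tol=0.235, Σhalf²=0.183234
  +D: nom +16.030 → Σnom=65.180; wc +0.422/-0.030 → slack +1.133/-0.782; half-tol=0.226, Σhalf²=0.234310
  +E: nom +21.600 → Σnom=86.780; wc +0.100/-0.120 → slack +1.233/-0.902; half-tol=0.110, Σhalf²=0.246410
  -F: nom -15.500 → Σnom=71.280; wc +0.260/-0.260 → slack +1.493/-1.162; half-tol=0.260, Σhalf²=0.314010
  -G: nom -33.000 → Σnom=38.280; wc +0.370/-0.022 → slack +1.863/-1.184; half-tol=0.196, Σhalf²=0.352426
  +H: nom +30.300 → Σnom=68.580; wc +0.120/-0.370 → slack +1.983/-1.554; half-tol=0.245, Σhalf²=0.412451
  -I: nom -34.390 → Σnom=34.190; wc +0.340/-0.440 → slack +2.323/-1.994; half-tol=0.390, Σhalf²=0.564551
  +J: nom +19.500 → Σnom=53.690; wc +0.040/-0.040 → slack +2.363/-2.034; half-tol=0.040, Σhalf²=0.566151
Nominal = 53.690. Worst-case = [53.690 - 2.034, 53.690 + 2.363] = [51.656, 56.053]. RSS = √0.566151 = 0.752.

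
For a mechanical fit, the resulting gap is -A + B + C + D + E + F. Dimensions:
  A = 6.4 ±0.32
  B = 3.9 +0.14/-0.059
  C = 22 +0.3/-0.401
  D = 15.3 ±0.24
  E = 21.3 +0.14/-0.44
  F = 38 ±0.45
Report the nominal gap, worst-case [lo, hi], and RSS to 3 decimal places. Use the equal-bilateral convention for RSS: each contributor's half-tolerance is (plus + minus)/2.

Stack each dimension's contribution:
  -A: nom -6.400 → Σnom=-6.400; wc +0.320/-0.320 → slack +0.320/-0.320; half-tol=0.320, Σhalf²=0.102400
  +B: nom +3.900 → Σnom=-2.500; wc +0.140/-0.059 → slack +0.460/-0.379; half-tol=0.100, Σhalf²=0.112300
  +C: nom +22.000 → Σnom=19.500; wc +0.300/-0.401 → slack +0.760/-0.780; half-tol=0.351, Σhalf²=0.235151
  +D: nom +15.300 → Σnom=34.800; wc +0.240/-0.240 → slack +1.000/-1.020; half-tol=0.240, Σhalf²=0.292751
  +E: nom +21.300 → Σnom=56.100; wc +0.140/-0.440 → slack +1.140/-1.460; half-tol=0.290, Σhalf²=0.376851
  +F: nom +38.000 → Σnom=94.100; wc +0.450/-0.450 → slack +1.590/-1.910; half-tol=0.450, Σhalf²=0.579351
Nominal = 94.100. Worst-case = [94.100 - 1.910, 94.100 + 1.590] = [92.190, 95.690]. RSS = √0.579351 = 0.761.

nominal=94.100 wc=[92.190,95.690] rss=0.761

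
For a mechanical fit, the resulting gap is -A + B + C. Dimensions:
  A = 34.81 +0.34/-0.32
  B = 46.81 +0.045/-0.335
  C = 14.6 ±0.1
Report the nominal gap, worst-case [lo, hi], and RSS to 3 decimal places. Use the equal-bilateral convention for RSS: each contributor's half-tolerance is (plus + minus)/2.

Stack each dimension's contribution:
  -A: nom -34.810 → Σnom=-34.810; wc +0.320/-0.340 → slack +0.320/-0.340; half-tol=0.330, Σhalf²=0.108900
  +B: nom +46.810 → Σnom=12.000; wc +0.045/-0.335 → slack +0.365/-0.675; half-tol=0.190, Σhalf²=0.145000
  +C: nom +14.600 → Σnom=26.600; wc +0.100/-0.100 → slack +0.465/-0.775; half-tol=0.100, Σhalf²=0.155000
Nominal = 26.600. Worst-case = [26.600 - 0.775, 26.600 + 0.465] = [25.825, 27.065]. RSS = √0.155000 = 0.394.

nominal=26.600 wc=[25.825,27.065] rss=0.394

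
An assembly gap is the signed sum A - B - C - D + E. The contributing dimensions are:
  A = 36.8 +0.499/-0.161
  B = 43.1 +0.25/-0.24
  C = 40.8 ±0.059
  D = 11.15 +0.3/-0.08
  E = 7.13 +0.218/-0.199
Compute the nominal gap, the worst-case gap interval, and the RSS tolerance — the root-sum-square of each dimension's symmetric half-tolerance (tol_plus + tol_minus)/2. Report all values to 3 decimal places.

Stack each dimension's contribution:
  +A: nom +36.800 → Σnom=36.800; wc +0.499/-0.161 → slack +0.499/-0.161; half-tol=0.330, Σhalf²=0.108900
  -B: nom -43.100 → Σnom=-6.300; wc +0.240/-0.250 → slack +0.739/-0.411; half-tol=0.245, Σhalf²=0.168925
  -C: nom -40.800 → Σnom=-47.100; wc +0.059/-0.059 → slack +0.798/-0.470; half-tol=0.059, Σhalf²=0.172406
  -D: nom -11.150 → Σnom=-58.250; wc +0.080/-0.300 → slack +0.878/-0.770; half-tol=0.190, Σhalf²=0.208506
  +E: nom +7.130 → Σnom=-51.120; wc +0.218/-0.199 → slack +1.096/-0.969; half-tol=0.209, Σhalf²=0.251978
Nominal = -51.120. Worst-case = [-51.120 - 0.969, -51.120 + 1.096] = [-52.089, -50.024]. RSS = √0.251978 = 0.502.

nominal=-51.120 wc=[-52.089,-50.024] rss=0.502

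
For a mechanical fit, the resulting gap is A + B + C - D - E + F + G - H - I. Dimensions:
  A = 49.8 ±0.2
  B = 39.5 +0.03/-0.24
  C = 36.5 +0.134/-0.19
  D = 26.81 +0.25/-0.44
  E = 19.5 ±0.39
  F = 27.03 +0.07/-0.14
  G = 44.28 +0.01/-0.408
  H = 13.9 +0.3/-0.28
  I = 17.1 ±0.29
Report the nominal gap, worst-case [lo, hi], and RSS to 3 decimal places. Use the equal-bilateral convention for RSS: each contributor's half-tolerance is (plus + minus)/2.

Stack each dimension's contribution:
  +A: nom +49.800 → Σnom=49.800; wc +0.200/-0.200 → slack +0.200/-0.200; half-tol=0.200, Σhalf²=0.040000
  +B: nom +39.500 → Σnom=89.300; wc +0.030/-0.240 → slack +0.230/-0.440; half-tol=0.135, Σhalf²=0.058225
  +C: nom +36.500 → Σnom=125.800; wc +0.134/-0.190 → slack +0.364/-0.630; half-tol=0.162, Σhalf²=0.084469
  -D: nom -26.810 → Σnom=98.990; wc +0.440/-0.250 → slack +0.804/-0.880; half-tol=0.345, Σhalf²=0.203494
  -E: nom -19.500 → Σnom=79.490; wc +0.390/-0.390 → slack +1.194/-1.270; half-tol=0.390, Σhalf²=0.355594
  +F: nom +27.030 → Σnom=106.520; wc +0.070/-0.140 → slack +1.264/-1.410; half-tol=0.105, Σhalf²=0.366619
  +G: nom +44.280 → Σnom=150.800; wc +0.010/-0.408 → slack +1.274/-1.818; half-tol=0.209, Σhalf²=0.410300
  -H: nom -13.900 → Σnom=136.900; wc +0.280/-0.300 → slack +1.554/-2.118; half-tol=0.290, Σhalf²=0.494400
  -I: nom -17.100 → Σnom=119.800; wc +0.290/-0.290 → slack +1.844/-2.408; half-tol=0.290, Σhalf²=0.578500
Nominal = 119.800. Worst-case = [119.800 - 2.408, 119.800 + 1.844] = [117.392, 121.644]. RSS = √0.578500 = 0.761.

nominal=119.800 wc=[117.392,121.644] rss=0.761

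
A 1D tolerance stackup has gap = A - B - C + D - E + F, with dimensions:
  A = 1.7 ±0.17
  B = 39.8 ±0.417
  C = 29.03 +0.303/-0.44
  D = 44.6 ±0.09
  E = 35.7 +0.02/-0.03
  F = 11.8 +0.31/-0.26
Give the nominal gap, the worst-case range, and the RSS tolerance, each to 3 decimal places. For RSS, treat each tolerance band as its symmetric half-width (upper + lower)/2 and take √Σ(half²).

Stack each dimension's contribution:
  +A: nom +1.700 → Σnom=1.700; wc +0.170/-0.170 → slack +0.170/-0.170; half-tol=0.170, Σhalf²=0.028900
  -B: nom -39.800 → Σnom=-38.100; wc +0.417/-0.417 → slack +0.587/-0.587; half-tol=0.417, Σhalf²=0.202789
  -C: nom -29.030 → Σnom=-67.130; wc +0.440/-0.303 → slack +1.027/-0.890; half-tol=0.371, Σhalf²=0.340801
  +D: nom +44.600 → Σnom=-22.530; wc +0.090/-0.090 → slack +1.117/-0.980; half-tol=0.090, Σhalf²=0.348901
  -E: nom -35.700 → Σnom=-58.230; wc +0.030/-0.020 → slack +1.147/-1.000; half-tol=0.025, Σhalf²=0.349526
  +F: nom +11.800 → Σnom=-46.430; wc +0.310/-0.260 → slack +1.457/-1.260; half-tol=0.285, Σhalf²=0.430751
Nominal = -46.430. Worst-case = [-46.430 - 1.260, -46.430 + 1.457] = [-47.690, -44.973]. RSS = √0.430751 = 0.656.

nominal=-46.430 wc=[-47.690,-44.973] rss=0.656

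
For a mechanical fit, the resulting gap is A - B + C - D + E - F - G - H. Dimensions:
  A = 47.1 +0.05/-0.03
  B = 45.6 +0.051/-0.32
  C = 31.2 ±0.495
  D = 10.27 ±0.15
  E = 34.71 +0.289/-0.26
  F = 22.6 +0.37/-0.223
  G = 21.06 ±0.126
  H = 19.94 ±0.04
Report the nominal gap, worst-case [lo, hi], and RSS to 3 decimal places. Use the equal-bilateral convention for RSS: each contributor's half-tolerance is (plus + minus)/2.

nominal=-6.460 wc=[-7.982,-4.767] rss=0.696

Stack each dimension's contribution:
  +A: nom +47.100 → Σnom=47.100; wc +0.050/-0.030 → slack +0.050/-0.030; half-tol=0.040, Σhalf²=0.001600
  -B: nom -45.600 → Σnom=1.500; wc +0.320/-0.051 → slack +0.370/-0.081; half-tol=0.185, Σhalf²=0.036010
  +C: nom +31.200 → Σnom=32.700; wc +0.495/-0.495 → slack +0.865/-0.576; half-tol=0.495, Σhalf²=0.281035
  -D: nom -10.270 → Σnom=22.430; wc +0.150/-0.150 → slack +1.015/-0.726; half-tol=0.150, Σhalf²=0.303535
  +E: nom +34.710 → Σnom=57.140; wc +0.289/-0.260 → slack +1.304/-0.986; half-tol=0.274, Σhalf²=0.378885
  -F: nom -22.600 → Σnom=34.540; wc +0.223/-0.370 → slack +1.527/-1.356; half-tol=0.296, Σhalf²=0.466798
  -G: nom -21.060 → Σnom=13.480; wc +0.126/-0.126 → slack +1.653/-1.482; half-tol=0.126, Σhalf²=0.482674
  -H: nom -19.940 → Σnom=-6.460; wc +0.040/-0.040 → slack +1.693/-1.522; half-tol=0.040, Σhalf²=0.484274
Nominal = -6.460. Worst-case = [-6.460 - 1.522, -6.460 + 1.693] = [-7.982, -4.767]. RSS = √0.484274 = 0.696.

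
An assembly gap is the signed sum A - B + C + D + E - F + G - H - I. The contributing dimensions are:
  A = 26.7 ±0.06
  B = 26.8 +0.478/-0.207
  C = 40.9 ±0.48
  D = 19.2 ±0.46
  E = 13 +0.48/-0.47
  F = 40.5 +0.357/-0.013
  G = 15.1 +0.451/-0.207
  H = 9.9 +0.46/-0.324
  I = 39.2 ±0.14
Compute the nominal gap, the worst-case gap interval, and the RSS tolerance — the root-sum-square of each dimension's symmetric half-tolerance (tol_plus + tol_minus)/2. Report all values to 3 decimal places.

nominal=-1.500 wc=[-4.612,1.115] rss=1.051

Stack each dimension's contribution:
  +A: nom +26.700 → Σnom=26.700; wc +0.060/-0.060 → slack +0.060/-0.060; half-tol=0.060, Σhalf²=0.003600
  -B: nom -26.800 → Σnom=-0.100; wc +0.207/-0.478 → slack +0.267/-0.538; half-tol=0.342, Σhalf²=0.120906
  +C: nom +40.900 → Σnom=40.800; wc +0.480/-0.480 → slack +0.747/-1.018; half-tol=0.480, Σhalf²=0.351306
  +D: nom +19.200 → Σnom=60.000; wc +0.460/-0.460 → slack +1.207/-1.478; half-tol=0.460, Σhalf²=0.562906
  +E: nom +13.000 → Σnom=73.000; wc +0.480/-0.470 → slack +1.687/-1.948; half-tol=0.475, Σhalf²=0.788531
  -F: nom -40.500 → Σnom=32.500; wc +0.013/-0.357 → slack +1.700/-2.305; half-tol=0.185, Σhalf²=0.822756
  +G: nom +15.100 → Σnom=47.600; wc +0.451/-0.207 → slack +2.151/-2.512; half-tol=0.329, Σhalf²=0.930997
  -H: nom -9.900 → Σnom=37.700; wc +0.324/-0.460 → slack +2.475/-2.972; half-tol=0.392, Σhalf²=1.084661
  -I: nom -39.200 → Σnom=-1.500; wc +0.140/-0.140 → slack +2.615/-3.112; half-tol=0.140, Σhalf²=1.104261
Nominal = -1.500. Worst-case = [-1.500 - 3.112, -1.500 + 2.615] = [-4.612, 1.115]. RSS = √1.104261 = 1.051.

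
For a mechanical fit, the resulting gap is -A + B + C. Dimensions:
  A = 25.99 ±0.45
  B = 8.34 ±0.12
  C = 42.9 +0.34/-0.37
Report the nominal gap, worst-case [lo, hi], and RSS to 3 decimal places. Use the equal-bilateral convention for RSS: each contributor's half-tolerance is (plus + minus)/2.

Stack each dimension's contribution:
  -A: nom -25.990 → Σnom=-25.990; wc +0.450/-0.450 → slack +0.450/-0.450; half-tol=0.450, Σhalf²=0.202500
  +B: nom +8.340 → Σnom=-17.650; wc +0.120/-0.120 → slack +0.570/-0.570; half-tol=0.120, Σhalf²=0.216900
  +C: nom +42.900 → Σnom=25.250; wc +0.340/-0.370 → slack +0.910/-0.940; half-tol=0.355, Σhalf²=0.342925
Nominal = 25.250. Worst-case = [25.250 - 0.940, 25.250 + 0.910] = [24.310, 26.160]. RSS = √0.342925 = 0.586.

nominal=25.250 wc=[24.310,26.160] rss=0.586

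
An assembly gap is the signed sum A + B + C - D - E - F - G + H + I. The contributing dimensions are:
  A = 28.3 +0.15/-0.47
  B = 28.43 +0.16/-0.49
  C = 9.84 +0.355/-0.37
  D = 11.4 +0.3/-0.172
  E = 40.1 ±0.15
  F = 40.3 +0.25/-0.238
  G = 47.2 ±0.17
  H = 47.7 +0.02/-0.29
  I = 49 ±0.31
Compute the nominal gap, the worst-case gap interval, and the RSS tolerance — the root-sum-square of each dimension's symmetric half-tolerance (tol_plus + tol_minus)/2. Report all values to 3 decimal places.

nominal=24.270 wc=[21.470,25.995] rss=0.787

Stack each dimension's contribution:
  +A: nom +28.300 → Σnom=28.300; wc +0.150/-0.470 → slack +0.150/-0.470; half-tol=0.310, Σhalf²=0.096100
  +B: nom +28.430 → Σnom=56.730; wc +0.160/-0.490 → slack +0.310/-0.960; half-tol=0.325, Σhalf²=0.201725
  +C: nom +9.840 → Σnom=66.570; wc +0.355/-0.370 → slack +0.665/-1.330; half-tol=0.362, Σhalf²=0.333131
  -D: nom -11.400 → Σnom=55.170; wc +0.172/-0.300 → slack +0.837/-1.630; half-tol=0.236, Σhalf²=0.388827
  -E: nom -40.100 → Σnom=15.070; wc +0.150/-0.150 → slack +0.987/-1.780; half-tol=0.150, Σhalf²=0.411327
  -F: nom -40.300 → Σnom=-25.230; wc +0.238/-0.250 → slack +1.225/-2.030; half-tol=0.244, Σhalf²=0.470863
  -G: nom -47.200 → Σnom=-72.430; wc +0.170/-0.170 → slack +1.395/-2.200; half-tol=0.170, Σhalf²=0.499763
  +H: nom +47.700 → Σnom=-24.730; wc +0.020/-0.290 → slack +1.415/-2.490; half-tol=0.155, Σhalf²=0.523788
  +I: nom +49.000 → Σnom=24.270; wc +0.310/-0.310 → slack +1.725/-2.800; half-tol=0.310, Σhalf²=0.619888
Nominal = 24.270. Worst-case = [24.270 - 2.800, 24.270 + 1.725] = [21.470, 25.995]. RSS = √0.619888 = 0.787.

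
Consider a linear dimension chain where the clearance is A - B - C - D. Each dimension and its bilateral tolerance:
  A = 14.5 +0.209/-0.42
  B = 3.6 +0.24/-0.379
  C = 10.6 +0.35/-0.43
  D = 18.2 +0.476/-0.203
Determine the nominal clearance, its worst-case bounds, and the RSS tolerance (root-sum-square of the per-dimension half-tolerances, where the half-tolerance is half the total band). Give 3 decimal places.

nominal=-17.900 wc=[-19.386,-16.679] rss=0.680

Stack each dimension's contribution:
  +A: nom +14.500 → Σnom=14.500; wc +0.209/-0.420 → slack +0.209/-0.420; half-tol=0.315, Σhalf²=0.098910
  -B: nom -3.600 → Σnom=10.900; wc +0.379/-0.240 → slack +0.588/-0.660; half-tol=0.309, Σhalf²=0.194700
  -C: nom -10.600 → Σnom=0.300; wc +0.430/-0.350 → slack +1.018/-1.010; half-tol=0.390, Σhalf²=0.346801
  -D: nom -18.200 → Σnom=-17.900; wc +0.203/-0.476 → slack +1.221/-1.486; half-tol=0.340, Σhalf²=0.462061
Nominal = -17.900. Worst-case = [-17.900 - 1.486, -17.900 + 1.221] = [-19.386, -16.679]. RSS = √0.462061 = 0.680.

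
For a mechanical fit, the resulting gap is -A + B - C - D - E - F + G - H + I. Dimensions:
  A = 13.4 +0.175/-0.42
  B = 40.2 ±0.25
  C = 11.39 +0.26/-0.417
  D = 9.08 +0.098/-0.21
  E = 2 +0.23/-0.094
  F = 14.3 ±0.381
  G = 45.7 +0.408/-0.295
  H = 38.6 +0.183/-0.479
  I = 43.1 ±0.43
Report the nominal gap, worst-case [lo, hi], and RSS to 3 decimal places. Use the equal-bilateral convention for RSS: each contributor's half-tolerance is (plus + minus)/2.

nominal=40.230 wc=[37.928,43.319] rss=0.937

Stack each dimension's contribution:
  -A: nom -13.400 → Σnom=-13.400; wc +0.420/-0.175 → slack +0.420/-0.175; half-tol=0.297, Σhalf²=0.088506
  +B: nom +40.200 → Σnom=26.800; wc +0.250/-0.250 → slack +0.670/-0.425; half-tol=0.250, Σhalf²=0.151006
  -C: nom -11.390 → Σnom=15.410; wc +0.417/-0.260 → slack +1.087/-0.685; half-tol=0.339, Σhalf²=0.265589
  -D: nom -9.080 → Σnom=6.330; wc +0.210/-0.098 → slack +1.297/-0.783; half-tol=0.154, Σhalf²=0.289305
  -E: nom -2.000 → Σnom=4.330; wc +0.094/-0.230 → slack +1.391/-1.013; half-tol=0.162, Σhalf²=0.315549
  -F: nom -14.300 → Σnom=-9.970; wc +0.381/-0.381 → slack +1.772/-1.394; half-tol=0.381, Σhalf²=0.460709
  +G: nom +45.700 → Σnom=35.730; wc +0.408/-0.295 → slack +2.180/-1.689; half-tol=0.351, Σhalf²=0.584262
  -H: nom -38.600 → Σnom=-2.870; wc +0.479/-0.183 → slack +2.659/-1.872; half-tol=0.331, Σhalf²=0.693823
  +I: nom +43.100 → Σnom=40.230; wc +0.430/-0.430 → slack +3.089/-2.302; half-tol=0.430, Σhalf²=0.878723
Nominal = 40.230. Worst-case = [40.230 - 2.302, 40.230 + 3.089] = [37.928, 43.319]. RSS = √0.878723 = 0.937.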